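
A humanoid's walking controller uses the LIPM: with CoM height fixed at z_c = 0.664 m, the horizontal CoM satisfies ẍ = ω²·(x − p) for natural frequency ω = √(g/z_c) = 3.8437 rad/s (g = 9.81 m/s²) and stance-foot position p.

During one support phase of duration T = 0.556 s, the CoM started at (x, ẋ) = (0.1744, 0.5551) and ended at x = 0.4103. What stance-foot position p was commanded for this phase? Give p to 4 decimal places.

ωT = 3.8437·0.556 = 2.137097; cosh(ωT) = 4.296399, sinh(ωT) = 4.178402
x(T) = p + (x₀−p)·cosh(ωT) + (ẋ₀/ω)·sinh(ωT) ⇒ p·(1 − cosh) = x(T) − x₀·cosh − (ẋ₀/ω)·sinh
numerator   = 0.4103 − (0.1744)·4.296399 − (0.5551/3.8437)·4.178402 = -0.942429
denominator = 1 − 4.296399 = -3.296399
p = -0.942429 / -3.296399 = 0.2859

p = 0.2859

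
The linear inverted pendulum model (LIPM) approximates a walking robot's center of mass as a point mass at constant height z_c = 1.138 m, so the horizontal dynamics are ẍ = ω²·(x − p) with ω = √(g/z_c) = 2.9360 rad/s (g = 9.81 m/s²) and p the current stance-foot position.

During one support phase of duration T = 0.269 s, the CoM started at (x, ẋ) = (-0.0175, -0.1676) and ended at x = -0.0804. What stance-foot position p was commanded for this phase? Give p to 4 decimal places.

p = 0.0220

ωT = 2.9360·0.269 = 0.789784; cosh(ωT) = 1.328432, sinh(ωT) = 0.874489
x(T) = p + (x₀−p)·cosh(ωT) + (ẋ₀/ω)·sinh(ωT) ⇒ p·(1 − cosh) = x(T) − x₀·cosh − (ẋ₀/ω)·sinh
numerator   = -0.0804 − (-0.0175)·1.328432 − (-0.1676/2.9360)·0.874489 = -0.007233
denominator = 1 − 1.328432 = -0.328432
p = -0.007233 / -0.328432 = 0.0220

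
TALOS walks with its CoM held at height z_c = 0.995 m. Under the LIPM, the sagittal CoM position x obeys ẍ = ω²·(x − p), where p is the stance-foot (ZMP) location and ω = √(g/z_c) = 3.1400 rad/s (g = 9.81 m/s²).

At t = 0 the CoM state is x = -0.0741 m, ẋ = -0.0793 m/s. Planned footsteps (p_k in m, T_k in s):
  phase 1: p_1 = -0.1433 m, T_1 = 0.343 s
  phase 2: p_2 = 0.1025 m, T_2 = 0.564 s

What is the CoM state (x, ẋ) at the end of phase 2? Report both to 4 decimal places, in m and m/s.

x = -0.2588, ẋ = -1.0204

phase 1: p=-0.1433, T=0.343, ωT=1.077020, cosh=1.638263, sinh=1.297654; start (x,ẋ)=(-0.074100, -0.079300) → end (x,ẋ)=(-0.062704, 0.152050)
phase 2: p=0.1025, T=0.564, ωT=1.770960, cosh=3.023331, sinh=2.853161; start (x,ẋ)=(-0.062704, 0.152050) → end (x,ẋ)=(-0.258806, -1.020353)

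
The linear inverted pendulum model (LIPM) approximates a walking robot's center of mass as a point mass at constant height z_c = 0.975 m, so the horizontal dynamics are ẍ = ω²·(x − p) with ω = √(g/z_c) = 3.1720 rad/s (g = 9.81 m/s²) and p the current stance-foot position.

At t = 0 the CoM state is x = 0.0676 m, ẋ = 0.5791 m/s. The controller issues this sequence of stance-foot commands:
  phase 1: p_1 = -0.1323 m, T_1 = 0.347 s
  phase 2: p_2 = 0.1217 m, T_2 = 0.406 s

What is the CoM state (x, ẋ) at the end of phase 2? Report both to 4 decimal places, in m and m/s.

x = 1.7110, ẋ = 5.2585

phase 1: p=-0.1323, T=0.347, ωT=1.100684, cosh=1.669433, sinh=1.336789; start (x,ẋ)=(0.067600, 0.579100) → end (x,ẋ)=(0.445472, 1.814403)
phase 2: p=0.1217, T=0.406, ωT=1.287832, cosh=1.950394, sinh=1.674525; start (x,ẋ)=(0.445472, 1.814403) → end (x,ẋ)=(1.711022, 5.258547)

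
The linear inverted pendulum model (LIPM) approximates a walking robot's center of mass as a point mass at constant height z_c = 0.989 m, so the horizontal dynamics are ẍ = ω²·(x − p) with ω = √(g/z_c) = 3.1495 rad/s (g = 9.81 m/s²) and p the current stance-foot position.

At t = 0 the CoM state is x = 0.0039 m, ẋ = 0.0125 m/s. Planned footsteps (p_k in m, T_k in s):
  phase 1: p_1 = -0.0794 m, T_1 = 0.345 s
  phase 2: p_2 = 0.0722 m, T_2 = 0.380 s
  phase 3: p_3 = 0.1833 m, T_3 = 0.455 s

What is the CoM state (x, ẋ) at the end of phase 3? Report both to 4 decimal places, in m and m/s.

phase 1: p=-0.0794, T=0.345, ωT=1.086577, cosh=1.650741, sinh=1.313371; start (x,ẋ)=(0.003900, 0.012500) → end (x,ẋ)=(0.063319, 0.365202)
phase 2: p=0.0722, T=0.380, ωT=1.196810, cosh=1.805850, sinh=1.503693; start (x,ẋ)=(0.063319, 0.365202) → end (x,ẋ)=(0.230524, 0.617441)
phase 3: p=0.1833, T=0.455, ωT=1.433023, cosh=2.214968, sinh=1.976381; start (x,ẋ)=(0.230524, 0.617441) → end (x,ẋ)=(0.675358, 1.661565)

x = 0.6754, ẋ = 1.6616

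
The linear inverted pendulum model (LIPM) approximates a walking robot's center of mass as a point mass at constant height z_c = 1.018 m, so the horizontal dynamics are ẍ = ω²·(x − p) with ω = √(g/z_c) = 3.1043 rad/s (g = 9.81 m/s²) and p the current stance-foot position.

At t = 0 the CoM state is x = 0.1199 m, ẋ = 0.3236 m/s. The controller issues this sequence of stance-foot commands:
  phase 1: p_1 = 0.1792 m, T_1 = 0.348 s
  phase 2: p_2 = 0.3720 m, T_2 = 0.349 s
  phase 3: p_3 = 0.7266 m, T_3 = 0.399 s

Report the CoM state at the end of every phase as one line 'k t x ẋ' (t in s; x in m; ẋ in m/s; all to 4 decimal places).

phase 1: p=0.1792, T=0.348, ωT=1.080296, cosh=1.642524, sinh=1.303029; start (x,ẋ)=(0.119900, 0.323600) → end (x,ẋ)=(0.217629, 0.291653)
phase 2: p=0.3720, T=0.349, ωT=1.083401, cosh=1.646577, sinh=1.308134; start (x,ẋ)=(0.217629, 0.291653) → end (x,ẋ)=(0.240718, -0.146646)
phase 3: p=0.7266, T=0.399, ωT=1.238616, cosh=1.870309, sinh=1.580524; start (x,ẋ)=(0.240718, -0.146646) → end (x,ẋ)=(-0.256814, -2.658217)

1 0.3480 0.2176 0.2917
2 0.6970 0.2407 -0.1466
3 1.0960 -0.2568 -2.6582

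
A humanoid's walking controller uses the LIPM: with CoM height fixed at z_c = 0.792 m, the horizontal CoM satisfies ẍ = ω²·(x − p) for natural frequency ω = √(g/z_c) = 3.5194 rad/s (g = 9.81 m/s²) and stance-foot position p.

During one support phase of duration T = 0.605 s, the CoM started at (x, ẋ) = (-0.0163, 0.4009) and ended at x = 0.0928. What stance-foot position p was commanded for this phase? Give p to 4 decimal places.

p = 0.0949

ωT = 3.5194·0.605 = 2.129237; cosh(ωT) = 4.263688, sinh(ωT) = 4.144760
x(T) = p + (x₀−p)·cosh(ωT) + (ẋ₀/ω)·sinh(ωT) ⇒ p·(1 − cosh) = x(T) − x₀·cosh − (ẋ₀/ω)·sinh
numerator   = 0.0928 − (-0.0163)·4.263688 − (0.4009/3.5194)·4.144760 = -0.309838
denominator = 1 − 4.263688 = -3.263688
p = -0.309838 / -3.263688 = 0.0949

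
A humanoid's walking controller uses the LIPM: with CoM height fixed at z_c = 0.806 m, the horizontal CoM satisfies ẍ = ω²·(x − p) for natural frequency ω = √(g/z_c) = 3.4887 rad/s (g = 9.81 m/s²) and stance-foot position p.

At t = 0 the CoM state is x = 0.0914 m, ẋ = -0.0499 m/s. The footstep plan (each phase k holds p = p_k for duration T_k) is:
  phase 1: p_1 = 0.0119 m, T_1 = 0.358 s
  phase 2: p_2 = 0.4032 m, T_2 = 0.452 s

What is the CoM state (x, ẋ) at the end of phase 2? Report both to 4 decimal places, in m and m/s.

x = -0.0313, ẋ = -1.2531

phase 1: p=0.0119, T=0.358, ωT=1.248955, cosh=1.886750, sinh=1.599946; start (x,ẋ)=(0.091400, -0.049900) → end (x,ẋ)=(0.139012, 0.349599)
phase 2: p=0.4032, T=0.452, ωT=1.576892, cosh=2.523254, sinh=2.316638; start (x,ẋ)=(0.139012, 0.349599) → end (x,ẋ)=(-0.031265, -1.253054)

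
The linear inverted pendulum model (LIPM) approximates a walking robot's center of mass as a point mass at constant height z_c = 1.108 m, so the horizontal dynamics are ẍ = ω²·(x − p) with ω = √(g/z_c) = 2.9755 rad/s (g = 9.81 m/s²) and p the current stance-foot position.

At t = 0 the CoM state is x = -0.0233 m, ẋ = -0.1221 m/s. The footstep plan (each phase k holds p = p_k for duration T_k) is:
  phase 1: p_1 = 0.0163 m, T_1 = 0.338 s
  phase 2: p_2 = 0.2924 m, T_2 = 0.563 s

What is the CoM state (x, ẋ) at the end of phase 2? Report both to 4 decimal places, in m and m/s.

phase 1: p=0.0163, T=0.338, ωT=1.005719, cosh=1.549827, sinh=1.184045; start (x,ẋ)=(-0.023300, -0.122100) → end (x,ẋ)=(-0.093661, -0.328750)
phase 2: p=0.2924, T=0.563, ωT=1.675206, cosh=2.763584, sinh=2.576314; start (x,ẋ)=(-0.093661, -0.328750) → end (x,ẋ)=(-1.059156, -3.867999)

x = -1.0592, ẋ = -3.8680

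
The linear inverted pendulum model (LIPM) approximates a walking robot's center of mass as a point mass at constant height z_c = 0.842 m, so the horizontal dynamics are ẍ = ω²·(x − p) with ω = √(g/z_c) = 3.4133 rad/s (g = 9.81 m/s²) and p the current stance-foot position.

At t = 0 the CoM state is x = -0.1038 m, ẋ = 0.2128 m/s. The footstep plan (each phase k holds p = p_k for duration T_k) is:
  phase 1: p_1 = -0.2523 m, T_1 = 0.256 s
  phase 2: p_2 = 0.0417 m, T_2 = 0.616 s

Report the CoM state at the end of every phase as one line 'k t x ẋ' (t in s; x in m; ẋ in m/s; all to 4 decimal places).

1 0.2560 0.0183 0.8008
2 0.8720 0.8905 3.0047

phase 1: p=-0.2523, T=0.256, ωT=0.873805, cosh=1.406685, sinh=0.989325; start (x,ẋ)=(-0.103800, 0.212800) → end (x,ẋ)=(0.018272, 0.800807)
phase 2: p=0.0417, T=0.616, ωT=2.102593, cosh=4.154755, sinh=4.032616; start (x,ẋ)=(0.018272, 0.800807) → end (x,ẋ)=(0.890467, 3.004674)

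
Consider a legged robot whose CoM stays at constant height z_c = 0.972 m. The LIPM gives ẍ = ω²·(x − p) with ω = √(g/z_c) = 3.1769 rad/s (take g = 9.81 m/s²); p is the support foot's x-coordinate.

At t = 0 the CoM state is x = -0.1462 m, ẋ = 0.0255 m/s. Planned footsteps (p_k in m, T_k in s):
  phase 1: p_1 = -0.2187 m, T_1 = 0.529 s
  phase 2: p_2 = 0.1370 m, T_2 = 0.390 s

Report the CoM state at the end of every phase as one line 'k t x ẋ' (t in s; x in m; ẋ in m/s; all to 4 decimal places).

1 0.5290 0.0035 0.6676
2 0.9190 0.2195 0.5783

phase 1: p=-0.2187, T=0.529, ωT=1.680580, cosh=2.777468, sinh=2.591202; start (x,ẋ)=(-0.146200, 0.025500) → end (x,ẋ)=(0.003465, 0.667645)
phase 2: p=0.1370, T=0.390, ωT=1.238991, cosh=1.870902, sinh=1.581226; start (x,ẋ)=(0.003465, 0.667645) → end (x,ẋ)=(0.219474, 0.578300)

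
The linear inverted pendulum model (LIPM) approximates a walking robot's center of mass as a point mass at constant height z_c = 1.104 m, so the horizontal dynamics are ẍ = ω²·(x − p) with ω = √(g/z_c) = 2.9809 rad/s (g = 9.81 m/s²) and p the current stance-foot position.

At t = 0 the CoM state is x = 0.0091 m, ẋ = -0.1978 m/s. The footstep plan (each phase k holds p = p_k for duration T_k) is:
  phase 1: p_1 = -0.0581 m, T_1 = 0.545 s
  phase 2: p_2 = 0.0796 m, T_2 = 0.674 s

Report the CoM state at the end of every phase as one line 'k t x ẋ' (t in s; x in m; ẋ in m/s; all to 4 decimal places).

phase 1: p=-0.0581, T=0.545, ωT=1.624591, cosh=2.636666, sinh=2.439674; start (x,ẋ)=(0.009100, -0.197800) → end (x,ẋ)=(-0.042803, -0.032826)
phase 2: p=0.0796, T=0.674, ωT=2.009127, cosh=3.795454, sinh=3.661348; start (x,ẋ)=(-0.042803, -0.032826) → end (x,ẋ)=(-0.425292, -1.460503)

1 0.5450 -0.0428 -0.0328
2 1.2190 -0.4253 -1.4605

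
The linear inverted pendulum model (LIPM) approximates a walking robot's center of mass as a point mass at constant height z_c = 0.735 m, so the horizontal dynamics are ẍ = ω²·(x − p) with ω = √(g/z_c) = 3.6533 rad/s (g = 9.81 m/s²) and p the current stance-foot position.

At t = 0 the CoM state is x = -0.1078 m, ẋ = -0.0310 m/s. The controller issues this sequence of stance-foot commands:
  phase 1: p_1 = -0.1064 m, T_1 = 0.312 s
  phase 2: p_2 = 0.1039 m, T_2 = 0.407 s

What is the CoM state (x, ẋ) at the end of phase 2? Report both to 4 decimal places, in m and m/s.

phase 1: p=-0.1064, T=0.312, ωT=1.139830, cosh=1.723055, sinh=1.403181; start (x,ẋ)=(-0.107800, -0.031000) → end (x,ẋ)=(-0.120719, -0.060591)
phase 2: p=0.1039, T=0.407, ωT=1.486893, cosh=2.324703, sinh=2.098629; start (x,ẋ)=(-0.120719, -0.060591) → end (x,ẋ)=(-0.453079, -1.862993)

x = -0.4531, ẋ = -1.8630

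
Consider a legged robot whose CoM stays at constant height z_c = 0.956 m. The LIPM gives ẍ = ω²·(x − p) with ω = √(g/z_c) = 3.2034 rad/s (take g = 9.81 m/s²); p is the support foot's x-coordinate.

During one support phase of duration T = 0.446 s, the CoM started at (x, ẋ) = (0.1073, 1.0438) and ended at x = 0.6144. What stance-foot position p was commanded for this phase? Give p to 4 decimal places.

p = 0.2182

ωT = 3.2034·0.446 = 1.428716; cosh(ωT) = 2.206478, sinh(ωT) = 1.966861
x(T) = p + (x₀−p)·cosh(ωT) + (ẋ₀/ω)·sinh(ωT) ⇒ p·(1 − cosh) = x(T) − x₀·cosh − (ẋ₀/ω)·sinh
numerator   = 0.6144 − (0.1073)·2.206478 − (1.0438/3.2034)·1.966861 = -0.263240
denominator = 1 − 2.206478 = -1.206478
p = -0.263240 / -1.206478 = 0.2182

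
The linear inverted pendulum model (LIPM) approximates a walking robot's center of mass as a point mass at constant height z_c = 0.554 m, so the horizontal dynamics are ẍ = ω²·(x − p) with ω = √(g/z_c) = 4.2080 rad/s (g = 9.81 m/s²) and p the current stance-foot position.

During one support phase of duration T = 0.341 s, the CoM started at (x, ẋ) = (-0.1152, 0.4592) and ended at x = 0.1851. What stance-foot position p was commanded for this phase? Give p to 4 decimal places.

ωT = 4.2080·0.341 = 1.434928; cosh(ωT) = 2.218738, sinh(ωT) = 1.980605
x(T) = p + (x₀−p)·cosh(ωT) + (ẋ₀/ω)·sinh(ωT) ⇒ p·(1 − cosh) = x(T) − x₀·cosh − (ẋ₀/ω)·sinh
numerator   = 0.1851 − (-0.1152)·2.218738 − (0.4592/4.2080)·1.980605 = 0.224564
denominator = 1 − 2.218738 = -1.218738
p = 0.224564 / -1.218738 = -0.1843

p = -0.1843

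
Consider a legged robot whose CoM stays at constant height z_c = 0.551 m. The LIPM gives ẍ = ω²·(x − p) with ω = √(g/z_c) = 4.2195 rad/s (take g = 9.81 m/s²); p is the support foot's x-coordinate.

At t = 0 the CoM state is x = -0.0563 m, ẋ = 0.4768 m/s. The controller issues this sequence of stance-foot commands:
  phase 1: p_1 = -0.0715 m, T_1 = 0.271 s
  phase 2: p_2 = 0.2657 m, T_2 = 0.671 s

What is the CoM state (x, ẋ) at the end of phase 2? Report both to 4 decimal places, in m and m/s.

x = 0.8067, ẋ = 2.3743

phase 1: p=-0.0715, T=0.271, ωT=1.143485, cosh=1.728195, sinh=1.409488; start (x,ẋ)=(-0.056300, 0.476800) → end (x,ẋ)=(0.114040, 0.914403)
phase 2: p=0.2657, T=0.671, ωT=2.831285, cosh=8.513089, sinh=8.454152; start (x,ẋ)=(0.114040, 0.914403) → end (x,ẋ)=(0.806690, 2.374315)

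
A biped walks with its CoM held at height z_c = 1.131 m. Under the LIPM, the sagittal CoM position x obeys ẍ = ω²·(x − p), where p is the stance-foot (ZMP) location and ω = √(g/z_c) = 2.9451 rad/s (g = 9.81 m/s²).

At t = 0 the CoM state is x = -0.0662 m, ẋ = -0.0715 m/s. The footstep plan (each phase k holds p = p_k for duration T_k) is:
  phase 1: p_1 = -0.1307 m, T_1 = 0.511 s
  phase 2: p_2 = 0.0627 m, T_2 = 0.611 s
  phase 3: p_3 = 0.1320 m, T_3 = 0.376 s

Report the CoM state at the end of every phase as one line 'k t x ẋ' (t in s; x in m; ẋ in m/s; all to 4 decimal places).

1 0.5110 -0.0303 0.2377
2 1.1220 0.0113 -0.0667
3 1.4980 -0.1011 -0.5910

phase 1: p=-0.1307, T=0.511, ωT=1.504946, cosh=2.362970, sinh=2.140941; start (x,ẋ)=(-0.066200, -0.071500) → end (x,ẋ)=(-0.030265, 0.237739)
phase 2: p=0.0627, T=0.611, ωT=1.799456, cosh=3.105873, sinh=2.940485; start (x,ẋ)=(-0.030265, 0.237739) → end (x,ẋ)=(0.011327, -0.066696)
phase 3: p=0.1320, T=0.376, ωT=1.107358, cosh=1.678391, sinh=1.347960; start (x,ẋ)=(0.011327, -0.066696) → end (x,ẋ)=(-0.101063, -0.590998)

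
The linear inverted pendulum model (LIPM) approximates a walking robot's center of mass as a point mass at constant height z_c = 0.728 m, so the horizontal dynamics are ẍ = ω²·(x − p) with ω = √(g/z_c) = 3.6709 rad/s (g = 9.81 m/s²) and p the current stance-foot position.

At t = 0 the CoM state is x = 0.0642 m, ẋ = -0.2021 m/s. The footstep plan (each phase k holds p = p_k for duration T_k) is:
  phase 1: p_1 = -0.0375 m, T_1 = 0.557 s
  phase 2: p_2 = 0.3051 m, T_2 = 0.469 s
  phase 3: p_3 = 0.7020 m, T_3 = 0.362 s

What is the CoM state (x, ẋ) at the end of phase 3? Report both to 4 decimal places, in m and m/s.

x = 0.0805, ẋ = -1.8395

phase 1: p=-0.0375, T=0.557, ωT=2.044691, cosh=3.928097, sinh=3.798676; start (x,ẋ)=(0.064200, -0.202100) → end (x,ẋ)=(0.152853, 0.624294)
phase 2: p=0.3051, T=0.469, ωT=1.721652, cosh=2.886266, sinh=2.707496; start (x,ẋ)=(0.152853, 0.624294) → end (x,ẋ)=(0.326126, 0.288700)
phase 3: p=0.7020, T=0.362, ωT=1.328866, cosh=2.020767, sinh=1.755990; start (x,ẋ)=(0.326126, 0.288700) → end (x,ẋ)=(0.080546, -1.839515)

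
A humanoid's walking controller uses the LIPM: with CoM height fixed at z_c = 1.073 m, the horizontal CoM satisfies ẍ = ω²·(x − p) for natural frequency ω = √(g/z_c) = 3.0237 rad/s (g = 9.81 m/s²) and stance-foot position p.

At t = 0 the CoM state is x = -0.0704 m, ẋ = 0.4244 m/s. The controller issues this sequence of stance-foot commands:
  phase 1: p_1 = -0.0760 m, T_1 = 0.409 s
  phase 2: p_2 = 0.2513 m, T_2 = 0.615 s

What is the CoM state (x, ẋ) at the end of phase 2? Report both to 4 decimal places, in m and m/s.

x = 0.7859, ẋ = 1.7891

phase 1: p=-0.0760, T=0.409, ωT=1.236693, cosh=1.867274, sinh=1.576931; start (x,ẋ)=(-0.070400, 0.424400) → end (x,ẋ)=(0.155791, 0.819173)
phase 2: p=0.2513, T=0.615, ωT=1.859575, cosh=3.288375, sinh=3.132636; start (x,ẋ)=(0.155791, 0.819173) → end (x,ẋ)=(0.785918, 1.789076)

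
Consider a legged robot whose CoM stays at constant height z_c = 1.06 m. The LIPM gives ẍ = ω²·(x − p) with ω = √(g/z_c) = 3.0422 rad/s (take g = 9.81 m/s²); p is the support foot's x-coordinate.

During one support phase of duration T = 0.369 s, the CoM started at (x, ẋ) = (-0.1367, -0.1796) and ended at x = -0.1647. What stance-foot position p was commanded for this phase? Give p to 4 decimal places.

p = -0.2126

ωT = 3.0422·0.369 = 1.122572; cosh(ωT) = 1.699094, sinh(ωT) = 1.373652
x(T) = p + (x₀−p)·cosh(ωT) + (ẋ₀/ω)·sinh(ωT) ⇒ p·(1 − cosh) = x(T) − x₀·cosh − (ẋ₀/ω)·sinh
numerator   = -0.1647 − (-0.1367)·1.699094 − (-0.1796/3.0422)·1.373652 = 0.148661
denominator = 1 − 1.699094 = -0.699094
p = 0.148661 / -0.699094 = -0.2126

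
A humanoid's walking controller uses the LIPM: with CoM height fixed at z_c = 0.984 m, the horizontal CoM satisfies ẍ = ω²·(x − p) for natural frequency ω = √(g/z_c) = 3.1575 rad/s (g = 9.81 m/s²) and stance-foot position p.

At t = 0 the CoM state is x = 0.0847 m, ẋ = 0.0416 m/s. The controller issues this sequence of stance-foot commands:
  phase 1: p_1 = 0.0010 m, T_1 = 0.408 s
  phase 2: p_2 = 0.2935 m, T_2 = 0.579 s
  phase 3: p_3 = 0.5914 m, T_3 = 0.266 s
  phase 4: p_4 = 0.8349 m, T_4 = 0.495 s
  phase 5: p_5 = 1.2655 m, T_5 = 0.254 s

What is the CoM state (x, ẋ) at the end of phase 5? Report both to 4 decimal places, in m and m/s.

phase 1: p=0.0010, T=0.408, ωT=1.288260, cosh=1.951111, sinh=1.675360; start (x,ẋ)=(0.084700, 0.041600) → end (x,ẋ)=(0.186381, 0.523935)
phase 2: p=0.2935, T=0.579, ωT=1.828192, cosh=3.191666, sinh=3.030963; start (x,ẋ)=(0.186381, 0.523935) → end (x,ẋ)=(0.454550, 0.647067)
phase 3: p=0.5914, T=0.266, ωT=0.839895, cosh=1.373940, sinh=0.942184; start (x,ẋ)=(0.454550, 0.647067) → end (x,ẋ)=(0.596458, 0.481908)
phase 4: p=0.8349, T=0.495, ωT=1.562963, cosh=2.491227, sinh=2.281713; start (x,ẋ)=(0.596458, 0.481908) → end (x,ẋ)=(0.589128, -0.517318)
phase 5: p=1.2655, T=0.254, ωT=0.802005, cosh=1.339218, sinh=0.890789; start (x,ẋ)=(0.589128, -0.517318) → end (x,ẋ)=(0.213745, -2.595211)

x = 0.2137, ẋ = -2.5952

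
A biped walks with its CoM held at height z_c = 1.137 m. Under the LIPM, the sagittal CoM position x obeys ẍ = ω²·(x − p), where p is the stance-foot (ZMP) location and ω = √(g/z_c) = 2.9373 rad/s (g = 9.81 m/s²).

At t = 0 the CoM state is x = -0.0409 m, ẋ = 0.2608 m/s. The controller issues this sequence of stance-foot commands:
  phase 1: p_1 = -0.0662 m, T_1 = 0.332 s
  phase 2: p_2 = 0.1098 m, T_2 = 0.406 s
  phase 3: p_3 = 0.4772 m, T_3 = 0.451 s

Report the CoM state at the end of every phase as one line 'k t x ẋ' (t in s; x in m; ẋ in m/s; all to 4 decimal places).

1 0.3320 0.0731 0.4795
2 0.7380 0.2879 0.7015
3 1.1890 0.5135 0.4409

phase 1: p=-0.0662, T=0.332, ωT=0.975184, cosh=1.514389, sinh=1.137265; start (x,ẋ)=(-0.040900, 0.260800) → end (x,ẋ)=(0.073091, 0.479467)
phase 2: p=0.1098, T=0.406, ωT=1.192544, cosh=1.799451, sinh=1.496003; start (x,ẋ)=(0.073091, 0.479467) → end (x,ẋ)=(0.287942, 0.701469)
phase 3: p=0.4772, T=0.451, ωT=1.324722, cosh=2.013509, sinh=1.747632; start (x,ẋ)=(0.287942, 0.701469) → end (x,ẋ)=(0.513486, 0.440891)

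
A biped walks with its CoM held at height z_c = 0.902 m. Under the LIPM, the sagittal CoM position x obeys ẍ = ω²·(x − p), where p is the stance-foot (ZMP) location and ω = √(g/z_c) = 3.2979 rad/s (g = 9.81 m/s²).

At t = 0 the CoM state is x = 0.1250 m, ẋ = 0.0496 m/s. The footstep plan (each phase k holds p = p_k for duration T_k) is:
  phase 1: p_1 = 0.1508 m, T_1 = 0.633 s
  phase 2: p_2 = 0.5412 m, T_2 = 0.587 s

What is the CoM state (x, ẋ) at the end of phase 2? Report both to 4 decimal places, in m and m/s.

phase 1: p=0.1508, T=0.633, ωT=2.087571, cosh=4.094643, sinh=3.970655; start (x,ẋ)=(0.125000, 0.049600) → end (x,ẋ)=(0.104876, -0.134752)
phase 2: p=0.5412, T=0.587, ωT=1.935867, cosh=3.537175, sinh=3.392876; start (x,ẋ)=(0.104876, -0.134752) → end (x,ẋ)=(-1.140786, -5.358827)

x = -1.1408, ẋ = -5.3588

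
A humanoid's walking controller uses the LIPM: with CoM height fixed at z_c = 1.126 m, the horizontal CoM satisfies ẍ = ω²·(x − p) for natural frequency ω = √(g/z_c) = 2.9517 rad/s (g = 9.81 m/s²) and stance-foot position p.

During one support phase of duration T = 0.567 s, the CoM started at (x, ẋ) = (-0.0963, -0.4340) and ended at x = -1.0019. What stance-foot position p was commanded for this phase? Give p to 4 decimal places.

p = 0.2035

ωT = 2.9517·0.567 = 1.673614; cosh(ωT) = 2.759484, sinh(ωT) = 2.571916
x(T) = p + (x₀−p)·cosh(ωT) + (ẋ₀/ω)·sinh(ωT) ⇒ p·(1 − cosh) = x(T) − x₀·cosh − (ẋ₀/ω)·sinh
numerator   = -1.0019 − (-0.0963)·2.759484 − (-0.4340/2.9517)·2.571916 = -0.358003
denominator = 1 − 2.759484 = -1.759484
p = -0.358003 / -1.759484 = 0.2035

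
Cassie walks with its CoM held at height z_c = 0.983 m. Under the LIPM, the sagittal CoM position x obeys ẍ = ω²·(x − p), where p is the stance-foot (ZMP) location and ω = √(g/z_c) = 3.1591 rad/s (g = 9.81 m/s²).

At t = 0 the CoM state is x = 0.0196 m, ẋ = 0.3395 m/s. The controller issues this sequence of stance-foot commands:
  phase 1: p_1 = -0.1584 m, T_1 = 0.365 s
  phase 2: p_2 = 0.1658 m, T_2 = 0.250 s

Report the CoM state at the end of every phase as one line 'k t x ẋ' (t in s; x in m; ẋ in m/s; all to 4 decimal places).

1 0.3650 0.3049 1.3933
2 0.6150 0.7363 2.2351

phase 1: p=-0.1584, T=0.365, ωT=1.153072, cosh=1.741787, sinh=1.426121; start (x,ẋ)=(0.019600, 0.339500) → end (x,ẋ)=(0.304900, 1.393273)
phase 2: p=0.1658, T=0.250, ωT=0.789775, cosh=1.328424, sinh=0.874477; start (x,ẋ)=(0.304900, 1.393273) → end (x,ẋ)=(0.736258, 2.235128)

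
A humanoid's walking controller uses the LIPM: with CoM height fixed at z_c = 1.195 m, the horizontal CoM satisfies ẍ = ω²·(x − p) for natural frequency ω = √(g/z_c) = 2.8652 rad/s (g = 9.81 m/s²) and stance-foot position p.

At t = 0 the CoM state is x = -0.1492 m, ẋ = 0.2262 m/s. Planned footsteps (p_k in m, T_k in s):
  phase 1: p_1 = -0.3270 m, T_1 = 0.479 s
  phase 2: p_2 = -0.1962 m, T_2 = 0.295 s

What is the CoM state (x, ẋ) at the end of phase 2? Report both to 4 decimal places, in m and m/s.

x = 0.8080, ẋ = 3.0074

phase 1: p=-0.3270, T=0.479, ωT=1.372431, cosh=2.099209, sinh=1.845719; start (x,ẋ)=(-0.149200, 0.226200) → end (x,ẋ)=(0.191954, 1.415111)
phase 2: p=-0.1962, T=0.295, ωT=0.845234, cosh=1.378990, sinh=0.949533; start (x,ẋ)=(0.191954, 1.415111) → end (x,ẋ)=(0.808031, 3.007436)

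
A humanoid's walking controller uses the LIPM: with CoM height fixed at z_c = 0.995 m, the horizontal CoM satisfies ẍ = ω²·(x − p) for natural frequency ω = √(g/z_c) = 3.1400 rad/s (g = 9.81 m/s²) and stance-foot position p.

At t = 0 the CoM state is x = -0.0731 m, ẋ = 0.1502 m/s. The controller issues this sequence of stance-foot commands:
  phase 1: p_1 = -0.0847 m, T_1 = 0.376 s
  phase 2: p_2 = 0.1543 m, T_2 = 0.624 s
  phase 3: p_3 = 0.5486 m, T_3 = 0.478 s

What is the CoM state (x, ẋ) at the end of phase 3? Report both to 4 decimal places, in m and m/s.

x = -1.1070, ẋ = -4.8978

phase 1: p=-0.0847, T=0.376, ωT=1.180640, cosh=1.781770, sinh=1.474688; start (x,ẋ)=(-0.073100, 0.150200) → end (x,ẋ)=(0.006509, 0.321336)
phase 2: p=0.1543, T=0.624, ωT=1.959360, cosh=3.617867, sinh=3.476918; start (x,ẋ)=(0.006509, 0.321336) → end (x,ẋ)=(-0.024572, -0.450958)
phase 3: p=0.5486, T=0.478, ωT=1.500920, cosh=2.354370, sinh=2.131445; start (x,ẋ)=(-0.024572, -0.450958) → end (x,ẋ)=(-1.106971, -4.897811)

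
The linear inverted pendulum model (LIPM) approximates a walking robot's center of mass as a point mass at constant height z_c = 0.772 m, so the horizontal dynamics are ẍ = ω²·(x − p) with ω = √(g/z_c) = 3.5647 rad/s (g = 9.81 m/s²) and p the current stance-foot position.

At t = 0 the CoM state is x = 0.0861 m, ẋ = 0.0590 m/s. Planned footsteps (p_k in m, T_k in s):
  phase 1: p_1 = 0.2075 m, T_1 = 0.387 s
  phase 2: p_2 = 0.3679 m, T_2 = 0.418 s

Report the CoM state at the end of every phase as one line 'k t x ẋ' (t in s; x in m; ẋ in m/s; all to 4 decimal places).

phase 1: p=0.2075, T=0.387, ωT=1.379539, cosh=2.112382, sinh=1.860687; start (x,ẋ)=(0.086100, 0.059000) → end (x,ẋ)=(-0.018147, -0.680590)
phase 2: p=0.3679, T=0.418, ωT=1.490045, cosh=2.331328, sinh=2.105965; start (x,ẋ)=(-0.018147, -0.680590) → end (x,ẋ)=(-0.934183, -4.484783)

1 0.3870 -0.0181 -0.6806
2 0.8050 -0.9342 -4.4848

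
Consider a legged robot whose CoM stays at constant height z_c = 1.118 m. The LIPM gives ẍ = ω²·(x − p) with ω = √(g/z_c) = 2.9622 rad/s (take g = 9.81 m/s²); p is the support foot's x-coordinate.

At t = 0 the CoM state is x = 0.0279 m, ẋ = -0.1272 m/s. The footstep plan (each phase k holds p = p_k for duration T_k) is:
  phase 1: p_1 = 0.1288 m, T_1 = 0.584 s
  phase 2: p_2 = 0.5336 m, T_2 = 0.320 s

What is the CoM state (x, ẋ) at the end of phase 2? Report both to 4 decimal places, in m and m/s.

phase 1: p=0.1288, T=0.584, ωT=1.729925, cosh=2.908764, sinh=2.731466; start (x,ẋ)=(0.027900, -0.127200) → end (x,ẋ)=(-0.281986, -1.186392)
phase 2: p=0.5336, T=0.320, ωT=0.947904, cosh=1.483924, sinh=1.096372; start (x,ẋ)=(-0.281986, -1.186392) → end (x,ẋ)=(-1.115776, -4.409272)

x = -1.1158, ẋ = -4.4093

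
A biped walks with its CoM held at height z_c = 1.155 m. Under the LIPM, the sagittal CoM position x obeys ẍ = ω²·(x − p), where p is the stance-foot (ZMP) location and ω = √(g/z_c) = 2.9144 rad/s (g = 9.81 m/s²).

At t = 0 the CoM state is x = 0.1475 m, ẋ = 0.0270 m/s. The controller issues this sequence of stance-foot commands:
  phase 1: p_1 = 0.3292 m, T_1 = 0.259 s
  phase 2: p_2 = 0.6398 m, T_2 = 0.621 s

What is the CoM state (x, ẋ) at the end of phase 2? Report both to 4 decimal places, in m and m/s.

phase 1: p=0.3292, T=0.259, ωT=0.754830, cosh=1.298670, sinh=0.828579; start (x,ẋ)=(0.147500, 0.027000) → end (x,ẋ)=(0.100908, -0.403707)
phase 2: p=0.6398, T=0.621, ωT=1.809842, cosh=3.136582, sinh=2.972902; start (x,ẋ)=(0.100908, -0.403707) → end (x,ẋ)=(-1.462290, -5.935343)

x = -1.4623, ẋ = -5.9353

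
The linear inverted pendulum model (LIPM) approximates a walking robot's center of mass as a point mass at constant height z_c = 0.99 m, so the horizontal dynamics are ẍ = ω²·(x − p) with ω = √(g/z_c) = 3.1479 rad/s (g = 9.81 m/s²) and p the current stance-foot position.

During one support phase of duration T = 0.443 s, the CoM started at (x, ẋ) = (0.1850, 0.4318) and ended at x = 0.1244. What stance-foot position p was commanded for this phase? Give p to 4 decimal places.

ωT = 3.1479·0.443 = 1.394520; cosh(ωT) = 2.140495, sinh(ωT) = 1.892542
x(T) = p + (x₀−p)·cosh(ωT) + (ẋ₀/ω)·sinh(ωT) ⇒ p·(1 − cosh) = x(T) − x₀·cosh − (ẋ₀/ω)·sinh
numerator   = 0.1244 − (0.1850)·2.140495 − (0.4318/3.1479)·1.892542 = -0.531193
denominator = 1 − 2.140495 = -1.140495
p = -0.531193 / -1.140495 = 0.4658

p = 0.4658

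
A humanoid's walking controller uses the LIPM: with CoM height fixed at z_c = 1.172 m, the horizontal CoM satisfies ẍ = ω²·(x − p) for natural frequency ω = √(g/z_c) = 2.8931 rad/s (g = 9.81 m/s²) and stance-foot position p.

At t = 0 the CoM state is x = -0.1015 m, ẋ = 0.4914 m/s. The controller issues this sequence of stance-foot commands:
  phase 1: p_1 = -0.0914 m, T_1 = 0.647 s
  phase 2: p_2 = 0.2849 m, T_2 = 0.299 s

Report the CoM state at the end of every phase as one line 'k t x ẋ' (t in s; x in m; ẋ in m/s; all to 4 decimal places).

1 0.6470 0.4140 1.5422
2 0.9460 0.9862 2.5209

phase 1: p=-0.0914, T=0.647, ωT=1.871836, cosh=3.327029, sinh=3.173188; start (x,ẋ)=(-0.101500, 0.491400) → end (x,ẋ)=(0.413971, 1.542181)
phase 2: p=0.2849, T=0.299, ωT=0.865037, cosh=1.398065, sinh=0.977029; start (x,ẋ)=(0.413971, 1.542181) → end (x,ẋ)=(0.986159, 2.520905)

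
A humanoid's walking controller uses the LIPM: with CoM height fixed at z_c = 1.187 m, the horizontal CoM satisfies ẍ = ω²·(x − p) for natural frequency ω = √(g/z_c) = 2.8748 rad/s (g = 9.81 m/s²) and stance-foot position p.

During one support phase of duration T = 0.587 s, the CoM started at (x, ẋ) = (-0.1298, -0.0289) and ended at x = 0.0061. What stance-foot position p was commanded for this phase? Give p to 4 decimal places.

ωT = 2.8748·0.587 = 1.687508; cosh(ωT) = 2.795485, sinh(ωT) = 2.610505
x(T) = p + (x₀−p)·cosh(ωT) + (ẋ₀/ω)·sinh(ωT) ⇒ p·(1 − cosh) = x(T) − x₀·cosh − (ẋ₀/ω)·sinh
numerator   = 0.0061 − (-0.1298)·2.795485 − (-0.0289/2.8748)·2.610505 = 0.395197
denominator = 1 − 2.795485 = -1.795485
p = 0.395197 / -1.795485 = -0.2201

p = -0.2201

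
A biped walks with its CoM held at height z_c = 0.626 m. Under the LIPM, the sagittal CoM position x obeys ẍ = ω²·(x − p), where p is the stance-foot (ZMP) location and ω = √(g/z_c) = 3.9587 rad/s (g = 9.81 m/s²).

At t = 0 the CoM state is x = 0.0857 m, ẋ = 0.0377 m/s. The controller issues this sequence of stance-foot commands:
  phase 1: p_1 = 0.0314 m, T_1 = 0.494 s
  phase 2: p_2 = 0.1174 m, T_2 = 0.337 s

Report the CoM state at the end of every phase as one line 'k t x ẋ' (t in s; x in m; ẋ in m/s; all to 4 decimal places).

1 0.4940 0.2601 0.8804
2 0.8310 0.8000 2.7852

phase 1: p=0.0314, T=0.494, ωT=1.955598, cosh=3.604811, sinh=3.463332; start (x,ẋ)=(0.085700, 0.037700) → end (x,ẋ)=(0.260124, 0.880370)
phase 2: p=0.1174, T=0.337, ωT=1.334082, cosh=2.029954, sinh=1.766554; start (x,ẋ)=(0.260124, 0.880370) → end (x,ẋ)=(0.799984, 2.785215)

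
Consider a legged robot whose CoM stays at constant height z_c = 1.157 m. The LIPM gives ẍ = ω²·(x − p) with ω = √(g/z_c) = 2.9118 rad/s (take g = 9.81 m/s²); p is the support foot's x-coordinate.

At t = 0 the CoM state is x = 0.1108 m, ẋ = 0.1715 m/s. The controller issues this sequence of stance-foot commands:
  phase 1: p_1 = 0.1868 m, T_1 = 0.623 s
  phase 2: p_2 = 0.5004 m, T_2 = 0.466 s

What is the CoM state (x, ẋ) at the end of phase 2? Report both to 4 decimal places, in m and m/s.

phase 1: p=0.1868, T=0.623, ωT=1.814051, cosh=3.149123, sinh=2.986131; start (x,ẋ)=(0.110800, 0.171500) → end (x,ẋ)=(0.123345, -0.120747)
phase 2: p=0.5004, T=0.466, ωT=1.356899, cosh=2.070794, sinh=1.813336; start (x,ẋ)=(0.123345, -0.120747) → end (x,ẋ)=(-0.355599, -2.240920)

x = -0.3556, ẋ = -2.2409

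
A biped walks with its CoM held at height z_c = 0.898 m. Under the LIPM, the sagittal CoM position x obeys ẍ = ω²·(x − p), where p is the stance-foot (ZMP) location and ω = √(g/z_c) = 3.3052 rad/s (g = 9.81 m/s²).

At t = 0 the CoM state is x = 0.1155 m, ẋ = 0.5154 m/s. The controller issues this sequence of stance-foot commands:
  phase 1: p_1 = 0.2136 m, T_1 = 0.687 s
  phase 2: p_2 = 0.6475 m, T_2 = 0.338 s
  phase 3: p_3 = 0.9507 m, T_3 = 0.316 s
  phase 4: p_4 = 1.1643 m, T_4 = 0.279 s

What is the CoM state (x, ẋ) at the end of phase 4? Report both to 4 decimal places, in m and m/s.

phase 1: p=0.2136, T=0.687, ωT=2.270672, cosh=4.894577, sinh=4.791334; start (x,ẋ)=(0.115500, 0.515400) → end (x,ẋ)=(0.480584, 0.969122)
phase 2: p=0.6475, T=0.338, ωT=1.117158, cosh=1.691682, sinh=1.364473; start (x,ẋ)=(0.480584, 0.969122) → end (x,ẋ)=(0.765210, 0.886679)
phase 3: p=0.9507, T=0.316, ωT=1.044443, cosh=1.596852, sinh=1.244964; start (x,ẋ)=(0.765210, 0.886679) → end (x,ẋ)=(0.988484, 0.652632)
phase 4: p=1.1643, T=0.279, ωT=0.922151, cosh=1.456178, sinh=1.058515; start (x,ẋ)=(0.988484, 0.652632) → end (x,ẋ)=(1.117291, 0.335238)

x = 1.1173, ẋ = 0.3352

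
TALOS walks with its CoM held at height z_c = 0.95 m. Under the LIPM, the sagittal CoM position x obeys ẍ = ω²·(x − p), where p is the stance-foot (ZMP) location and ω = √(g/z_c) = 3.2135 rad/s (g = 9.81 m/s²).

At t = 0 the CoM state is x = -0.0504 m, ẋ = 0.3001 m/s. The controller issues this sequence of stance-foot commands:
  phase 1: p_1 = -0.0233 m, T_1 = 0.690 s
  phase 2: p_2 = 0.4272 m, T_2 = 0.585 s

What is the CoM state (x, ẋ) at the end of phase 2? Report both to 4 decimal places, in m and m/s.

phase 1: p=-0.0233, T=0.690, ωT=2.217315, cosh=4.645772, sinh=4.536871; start (x,ẋ)=(-0.050400, 0.300100) → end (x,ẋ)=(0.274486, 0.999099)
phase 2: p=0.4272, T=0.585, ωT=1.879897, cosh=3.352719, sinh=3.200114; start (x,ẋ)=(0.274486, 0.999099) → end (x,ẋ)=(0.910128, 1.779249)

x = 0.9101, ẋ = 1.7792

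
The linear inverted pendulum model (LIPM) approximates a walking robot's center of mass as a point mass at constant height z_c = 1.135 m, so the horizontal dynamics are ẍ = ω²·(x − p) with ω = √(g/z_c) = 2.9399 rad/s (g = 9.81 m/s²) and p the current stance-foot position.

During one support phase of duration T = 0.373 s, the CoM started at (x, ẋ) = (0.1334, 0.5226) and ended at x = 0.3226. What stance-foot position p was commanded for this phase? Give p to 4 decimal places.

ωT = 2.9399·0.373 = 1.096583; cosh(ωT) = 1.663964, sinh(ωT) = 1.329953
x(T) = p + (x₀−p)·cosh(ωT) + (ẋ₀/ω)·sinh(ωT) ⇒ p·(1 − cosh) = x(T) − x₀·cosh − (ẋ₀/ω)·sinh
numerator   = 0.3226 − (0.1334)·1.663964 − (0.5226/2.9399)·1.329953 = -0.135787
denominator = 1 − 1.663964 = -0.663964
p = -0.135787 / -0.663964 = 0.2045

p = 0.2045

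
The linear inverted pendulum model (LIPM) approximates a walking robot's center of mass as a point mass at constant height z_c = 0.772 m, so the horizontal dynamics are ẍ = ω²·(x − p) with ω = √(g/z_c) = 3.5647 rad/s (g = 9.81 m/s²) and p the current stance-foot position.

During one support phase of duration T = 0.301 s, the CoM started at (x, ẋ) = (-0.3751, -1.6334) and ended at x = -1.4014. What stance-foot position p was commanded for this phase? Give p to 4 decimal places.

p = 0.3116

ωT = 3.5647·0.301 = 1.072975; cosh(ωT) = 1.633027, sinh(ωT) = 1.291038
x(T) = p + (x₀−p)·cosh(ωT) + (ẋ₀/ω)·sinh(ωT) ⇒ p·(1 − cosh) = x(T) − x₀·cosh − (ẋ₀/ω)·sinh
numerator   = -1.4014 − (-0.3751)·1.633027 − (-1.6334/3.5647)·1.291038 = -0.197278
denominator = 1 − 1.633027 = -0.633027
p = -0.197278 / -0.633027 = 0.3116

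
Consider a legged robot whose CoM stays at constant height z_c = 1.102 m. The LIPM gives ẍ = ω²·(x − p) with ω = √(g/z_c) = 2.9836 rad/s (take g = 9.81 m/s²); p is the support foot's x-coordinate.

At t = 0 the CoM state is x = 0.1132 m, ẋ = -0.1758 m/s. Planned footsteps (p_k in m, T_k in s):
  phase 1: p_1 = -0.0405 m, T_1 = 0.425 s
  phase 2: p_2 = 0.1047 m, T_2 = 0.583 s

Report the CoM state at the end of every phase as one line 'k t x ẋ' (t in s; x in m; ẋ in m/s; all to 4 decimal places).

phase 1: p=-0.0405, T=0.425, ωT=1.268030, cosh=1.917615, sinh=1.636230; start (x,ẋ)=(0.113200, -0.175800) → end (x,ẋ)=(0.157827, 0.413224)
phase 2: p=0.1047, T=0.583, ωT=1.739439, cosh=2.934883, sinh=2.759264; start (x,ẋ)=(0.157827, 0.413224) → end (x,ẋ)=(0.642777, 1.650138)

1 0.4250 0.1578 0.4132
2 1.0080 0.6428 1.6501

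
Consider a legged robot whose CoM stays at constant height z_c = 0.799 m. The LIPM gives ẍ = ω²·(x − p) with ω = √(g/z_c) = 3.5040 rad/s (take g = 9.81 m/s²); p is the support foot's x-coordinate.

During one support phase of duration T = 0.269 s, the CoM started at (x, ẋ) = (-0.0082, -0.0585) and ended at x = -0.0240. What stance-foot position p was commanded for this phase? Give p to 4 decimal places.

ωT = 3.5040·0.269 = 0.942576; cosh(ωT) = 1.478104, sinh(ωT) = 1.088481
x(T) = p + (x₀−p)·cosh(ωT) + (ẋ₀/ω)·sinh(ωT) ⇒ p·(1 − cosh) = x(T) − x₀·cosh − (ẋ₀/ω)·sinh
numerator   = -0.0240 − (-0.0082)·1.478104 − (-0.0585/3.5040)·1.088481 = 0.006293
denominator = 1 − 1.478104 = -0.478104
p = 0.006293 / -0.478104 = -0.0132

p = -0.0132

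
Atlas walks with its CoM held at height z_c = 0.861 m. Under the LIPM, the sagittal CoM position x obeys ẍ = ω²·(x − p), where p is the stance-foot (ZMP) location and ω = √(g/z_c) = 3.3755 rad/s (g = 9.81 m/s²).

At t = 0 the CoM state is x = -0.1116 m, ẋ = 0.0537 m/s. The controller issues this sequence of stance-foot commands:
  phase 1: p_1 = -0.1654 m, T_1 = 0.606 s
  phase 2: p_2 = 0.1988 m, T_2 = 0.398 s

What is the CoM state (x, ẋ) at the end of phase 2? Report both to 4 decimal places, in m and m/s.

phase 1: p=-0.1654, T=0.606, ωT=2.045553, cosh=3.931371, sinh=3.802063; start (x,ẋ)=(-0.111600, 0.053700) → end (x,ẋ)=(0.106594, 0.901576)
phase 2: p=0.1988, T=0.398, ωT=1.343449, cosh=2.046591, sinh=1.785647; start (x,ẋ)=(0.106594, 0.901576) → end (x,ẋ)=(0.487028, 1.289390)

x = 0.4870, ẋ = 1.2894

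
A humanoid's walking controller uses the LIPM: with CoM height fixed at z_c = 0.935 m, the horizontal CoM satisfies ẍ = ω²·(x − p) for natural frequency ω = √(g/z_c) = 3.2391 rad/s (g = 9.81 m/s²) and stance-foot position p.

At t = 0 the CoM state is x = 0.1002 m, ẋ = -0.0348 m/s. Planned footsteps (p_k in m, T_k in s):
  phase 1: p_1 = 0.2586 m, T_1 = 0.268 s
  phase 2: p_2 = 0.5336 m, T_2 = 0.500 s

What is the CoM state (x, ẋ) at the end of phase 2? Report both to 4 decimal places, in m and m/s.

x = -1.2119, ẋ = -5.4377

phase 1: p=0.2586, T=0.268, ωT=0.868079, cosh=1.401043, sinh=0.981286; start (x,ẋ)=(0.100200, -0.034800) → end (x,ẋ)=(0.026132, -0.552228)
phase 2: p=0.5336, T=0.500, ωT=1.619550, cosh=2.624402, sinh=2.426415; start (x,ẋ)=(0.026132, -0.552228) → end (x,ẋ)=(-1.211875, -5.437662)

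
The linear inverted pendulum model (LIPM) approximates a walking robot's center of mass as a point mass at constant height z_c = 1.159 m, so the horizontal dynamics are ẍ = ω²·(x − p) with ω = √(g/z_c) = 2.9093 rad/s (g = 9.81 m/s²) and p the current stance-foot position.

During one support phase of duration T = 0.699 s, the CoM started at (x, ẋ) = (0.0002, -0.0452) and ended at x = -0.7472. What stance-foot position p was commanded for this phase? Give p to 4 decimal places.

ωT = 2.9093·0.699 = 2.033601; cosh(ωT) = 3.886208, sinh(ωT) = 3.755344
x(T) = p + (x₀−p)·cosh(ωT) + (ẋ₀/ω)·sinh(ωT) ⇒ p·(1 − cosh) = x(T) − x₀·cosh − (ẋ₀/ω)·sinh
numerator   = -0.7472 − (0.0002)·3.886208 − (-0.0452/2.9093)·3.755344 = -0.689633
denominator = 1 − 3.886208 = -2.886208
p = -0.689633 / -2.886208 = 0.2389

p = 0.2389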